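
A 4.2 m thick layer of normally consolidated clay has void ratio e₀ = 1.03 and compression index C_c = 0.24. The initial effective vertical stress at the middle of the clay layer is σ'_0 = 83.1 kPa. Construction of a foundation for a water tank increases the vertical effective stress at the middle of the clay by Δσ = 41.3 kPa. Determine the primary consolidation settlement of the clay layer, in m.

Final effective stress: σ'_f = σ'_0 + Δσ = 83.1 + 41.3 = 124.4 kPa.
Normally consolidated clay, so the full stress increment lies on the virgin compression line:
S_c = C_c·H/(1+e₀)·log₁₀(σ'_f/σ'_0) = 0.24×4.2/(1+1.03)×log₁₀(124.4/83.1)
    = 0.49655 × 0.17522 = 0.08701 m

S_c ≈ 0.087 m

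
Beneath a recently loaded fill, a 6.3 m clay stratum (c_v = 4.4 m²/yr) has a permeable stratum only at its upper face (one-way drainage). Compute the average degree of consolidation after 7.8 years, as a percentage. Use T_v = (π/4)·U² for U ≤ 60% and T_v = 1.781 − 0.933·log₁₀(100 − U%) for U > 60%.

U ≈ 90.4 %

Drainage path length: H_d = H = 6.3 m (single drainage).
T_v = c_v·t/H_d² = 4.4×7.8/6.3² = 0.8647.
T_v = 0.8647 corresponds to the U > 60% branch:
U = 1 − 10^((1.781 − T_v)/0.933)/100 = 0.904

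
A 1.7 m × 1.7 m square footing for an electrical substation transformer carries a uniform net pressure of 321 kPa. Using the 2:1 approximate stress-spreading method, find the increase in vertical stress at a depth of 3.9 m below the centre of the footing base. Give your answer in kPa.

Δσ_z ≈ 29.6 kPa

By the 2:1 method the load spreads at 1 horizontal : 2 vertical, so at depth z the loaded area has grown by z in each plan dimension:
Δσ = qBL/((B+z)(L+z)) = 321×1.7×1.7/((1.7+3.9)(1.7+3.9)) = 29.582 kPa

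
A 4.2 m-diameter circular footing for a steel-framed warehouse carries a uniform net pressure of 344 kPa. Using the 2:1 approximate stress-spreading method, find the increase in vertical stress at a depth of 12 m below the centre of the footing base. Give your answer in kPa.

Δσ_z ≈ 23.1 kPa

By the 2:1 method the load spreads at 1 horizontal : 2 vertical, so at depth z the loaded area has grown by z in each plan dimension:
Δσ ≈ qD²/(D+z)² = 344×4.2²/(4.2+12)² = 23.122 kPa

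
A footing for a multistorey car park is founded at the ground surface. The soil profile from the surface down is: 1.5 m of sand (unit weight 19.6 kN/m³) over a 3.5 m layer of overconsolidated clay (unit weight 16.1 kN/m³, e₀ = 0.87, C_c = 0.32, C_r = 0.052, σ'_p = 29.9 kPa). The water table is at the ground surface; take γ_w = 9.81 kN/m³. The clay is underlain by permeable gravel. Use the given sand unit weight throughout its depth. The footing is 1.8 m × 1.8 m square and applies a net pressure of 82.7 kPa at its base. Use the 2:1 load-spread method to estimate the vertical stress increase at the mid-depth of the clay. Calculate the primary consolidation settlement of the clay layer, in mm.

S_c ≈ 56.1 mm

Mid-depth of clay below the ground surface: z = 1.5 + 3.5/2 = 3.25 m.
Total vertical stress at mid-clay: σ_v = 19.6×1.5 + 16.1×1.75 = 57.575 kPa.
Pore pressure: u = 9.81×(3.25 − 0) = 31.883 kPa.
Initial effective stress: σ'_0 = σ_v − u = 57.575 − 31.883 = 25.692 kPa.
Stress increase at mid-clay by the 2:1 spreading method:
Δσ = qBL/((B+z)(L+z)) = 82.7×1.8×1.8/((1.8+3.25)(1.8+3.25)) = 10.507 kPa
Final effective stress: σ'_f = 25.692 + 10.507 = 36.199 kPa.
σ'_f = 36.199 > σ'_p = 29.9 kPa, so the stress path crosses the preconsolidation pressure — recompression up to σ'_p, then virgin compression beyond:
S_c = H/(1+e₀)·[C_r·log₁₀(σ'_p/σ'_0) + C_c·log₁₀(σ'_f/σ'_p)]
    = 3.5/1.87 × [0.052×log₁₀(29.9/25.692) + 0.32×log₁₀(36.199/29.9)]
    = 1.8717 × [0.0034254 + 0.026568] = 0.05614 m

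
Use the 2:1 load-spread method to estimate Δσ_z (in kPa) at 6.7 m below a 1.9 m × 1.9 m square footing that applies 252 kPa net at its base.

By the 2:1 method the load spreads at 1 horizontal : 2 vertical, so at depth z the loaded area has grown by z in each plan dimension:
Δσ = qBL/((B+z)(L+z)) = 252×1.9×1.9/((1.9+6.7)(1.9+6.7)) = 12.3 kPa

Δσ_z ≈ 12.3 kPa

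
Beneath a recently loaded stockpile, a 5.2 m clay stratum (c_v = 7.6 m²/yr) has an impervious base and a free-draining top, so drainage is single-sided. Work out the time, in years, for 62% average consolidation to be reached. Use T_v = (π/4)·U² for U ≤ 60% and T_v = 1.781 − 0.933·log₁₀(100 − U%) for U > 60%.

Drainage path length: H_d = H = 5.2 m (single drainage).
U > 60%: T_v = 1.781 − 0.933·log₁₀(100 − 62) = 0.30706.
t = T_v·H_d²/c_v = 0.30706×5.2²/7.6 = 1.092 years.

t ≈ 1.09 years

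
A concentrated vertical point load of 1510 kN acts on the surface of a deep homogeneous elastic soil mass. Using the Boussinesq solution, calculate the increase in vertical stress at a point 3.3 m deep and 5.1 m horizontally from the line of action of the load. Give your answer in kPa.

Δσ_z ≈ 3.13 kPa

Boussinesq vertical stress below a point load on an elastic half-space:
Δσ_z = 3P/(2πz²) · [1 + (r/z)²]^(−5/2)
r/z = 5.1/3.3 = 1.5455; [1+(r/z)²]^(−5/2) = 0.047316.
Δσ_z = 3×1510/(2π×3.3²) × 0.047316 = 66.205 × 0.047316 = 3.133 kPa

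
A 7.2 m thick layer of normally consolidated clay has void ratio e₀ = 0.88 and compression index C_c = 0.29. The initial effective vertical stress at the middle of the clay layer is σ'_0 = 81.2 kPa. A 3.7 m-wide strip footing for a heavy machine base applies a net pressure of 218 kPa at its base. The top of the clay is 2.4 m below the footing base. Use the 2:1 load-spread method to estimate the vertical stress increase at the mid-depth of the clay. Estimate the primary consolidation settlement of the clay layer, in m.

S_c ≈ 0.34 m

Mid-depth of clay below the footing base: z = 2.4 + 7.2/2 = 6 m.
Stress increase at mid-clay by the 2:1 spreading method:
Δσ = qB/(B+z) = 218×3.7/(3.7+6) = 83.155 kPa
Final effective stress: σ'_f = σ'_0 + Δσ = 81.2 + 83.155 = 164.36 kPa.
Normally consolidated clay, so the full stress increment lies on the virgin compression line:
S_c = C_c·H/(1+e₀)·log₁₀(σ'_f/σ'_0) = 0.29×7.2/(1+0.88)×log₁₀(164.36/81.2)
    = 1.1106 × 0.30624 = 0.3401 m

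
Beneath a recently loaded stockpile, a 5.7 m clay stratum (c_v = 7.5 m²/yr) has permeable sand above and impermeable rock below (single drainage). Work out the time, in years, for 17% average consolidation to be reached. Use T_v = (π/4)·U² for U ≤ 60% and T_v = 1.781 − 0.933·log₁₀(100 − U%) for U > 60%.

Drainage path length: H_d = H = 5.7 m (single drainage).
U ≤ 60%: T_v = (π/4)·U² = (π/4)×0.17² = 0.022698.
t = T_v·H_d²/c_v = 0.022698×5.7²/7.5 = 0.09833 years.

t ≈ 0.0983 years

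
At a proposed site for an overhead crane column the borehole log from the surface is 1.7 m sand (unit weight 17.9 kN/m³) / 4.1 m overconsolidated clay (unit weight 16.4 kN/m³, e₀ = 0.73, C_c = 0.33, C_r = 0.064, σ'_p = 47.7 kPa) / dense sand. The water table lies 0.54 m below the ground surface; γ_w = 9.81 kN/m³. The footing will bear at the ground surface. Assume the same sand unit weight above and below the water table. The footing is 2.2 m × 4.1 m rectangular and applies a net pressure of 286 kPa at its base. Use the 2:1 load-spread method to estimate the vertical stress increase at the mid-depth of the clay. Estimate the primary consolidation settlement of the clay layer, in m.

Mid-depth of clay below the ground surface: z = 1.7 + 4.1/2 = 3.75 m.
Total vertical stress at mid-clay: σ_v = 17.9×1.7 + 16.4×2.05 = 64.05 kPa.
Pore pressure: u = 9.81×(3.75 − 0.54) = 31.49 kPa.
Initial effective stress: σ'_0 = σ_v − u = 64.05 − 31.49 = 32.56 kPa.
Stress increase at mid-clay by the 2:1 spreading method:
Δσ = qBL/((B+z)(L+z)) = 286×2.2×4.1/((2.2+3.75)(4.1+3.75)) = 55.231 kPa
Final effective stress: σ'_f = 32.56 + 55.231 = 87.791 kPa.
σ'_f = 87.791 > σ'_p = 47.7 kPa, so the stress path crosses the preconsolidation pressure — recompression up to σ'_p, then virgin compression beyond:
S_c = H/(1+e₀)·[C_r·log₁₀(σ'_p/σ'_0) + C_c·log₁₀(σ'_f/σ'_p)]
    = 4.1/1.73 × [0.064×log₁₀(47.7/32.56) + 0.33×log₁₀(87.791/47.7)]
    = 2.3699 × [0.010613 + 0.087427] = 0.2323 m

S_c ≈ 0.232 m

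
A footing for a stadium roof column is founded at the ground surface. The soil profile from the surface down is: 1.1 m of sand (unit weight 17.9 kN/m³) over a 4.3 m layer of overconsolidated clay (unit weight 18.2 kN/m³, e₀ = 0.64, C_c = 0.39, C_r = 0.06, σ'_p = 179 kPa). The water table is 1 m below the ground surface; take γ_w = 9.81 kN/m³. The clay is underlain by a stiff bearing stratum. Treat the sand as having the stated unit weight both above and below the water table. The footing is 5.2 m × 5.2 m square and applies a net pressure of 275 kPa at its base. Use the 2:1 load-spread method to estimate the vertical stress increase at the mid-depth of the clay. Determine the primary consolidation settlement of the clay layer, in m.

S_c ≈ 0.0918 m

Mid-depth of clay below the ground surface: z = 1.1 + 4.3/2 = 3.25 m.
Total vertical stress at mid-clay: σ_v = 17.9×1.1 + 18.2×2.15 = 58.82 kPa.
Pore pressure: u = 9.81×(3.25 − 1) = 22.073 kPa.
Initial effective stress: σ'_0 = σ_v − u = 58.82 − 22.073 = 36.747 kPa.
Stress increase at mid-clay by the 2:1 spreading method:
Δσ = qBL/((B+z)(L+z)) = 275×5.2×5.2/((5.2+3.25)(5.2+3.25)) = 104.14 kPa
Final effective stress: σ'_f = 36.747 + 104.14 = 140.89 kPa.
σ'_f = 140.89 ≤ σ'_p = 179 kPa, so the clay remains overconsolidated and only the recompression index applies:
S_c = C_r·H/(1+e₀)·log₁₀(σ'_f/σ'_0) = 0.06×4.3/1.64×log₁₀(140.89/36.747)
    = 0.15732 × 0.58366 = 0.09182 m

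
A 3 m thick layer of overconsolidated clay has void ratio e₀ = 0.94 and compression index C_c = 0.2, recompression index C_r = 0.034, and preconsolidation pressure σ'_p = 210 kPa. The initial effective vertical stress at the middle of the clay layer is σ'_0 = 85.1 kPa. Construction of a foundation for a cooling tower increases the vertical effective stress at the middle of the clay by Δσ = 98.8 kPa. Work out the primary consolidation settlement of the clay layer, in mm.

S_c ≈ 17.6 mm

Final effective stress: σ'_f = 85.1 + 98.8 = 183.9 kPa.
σ'_f = 183.9 ≤ σ'_p = 210 kPa, so the clay remains overconsolidated and only the recompression index applies:
S_c = C_r·H/(1+e₀)·log₁₀(σ'_f/σ'_0) = 0.034×3/1.94×log₁₀(183.9/85.1)
    = 0.052578 × 0.33465 = 0.0176 m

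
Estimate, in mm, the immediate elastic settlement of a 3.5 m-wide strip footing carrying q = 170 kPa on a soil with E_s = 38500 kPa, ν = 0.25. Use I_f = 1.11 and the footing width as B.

S_e ≈ 16.1 mm

Immediate (elastic) settlement: S_e = q·B·(1−ν²)/E_s · I_f.
S_e = 170 × 3.5 × (1 − 0.25²) / 38500 × 1.11
    = 170 × 3.5 × 0.9375 / 38500 × 1.11
    = 0.01608 m = 16.08 mm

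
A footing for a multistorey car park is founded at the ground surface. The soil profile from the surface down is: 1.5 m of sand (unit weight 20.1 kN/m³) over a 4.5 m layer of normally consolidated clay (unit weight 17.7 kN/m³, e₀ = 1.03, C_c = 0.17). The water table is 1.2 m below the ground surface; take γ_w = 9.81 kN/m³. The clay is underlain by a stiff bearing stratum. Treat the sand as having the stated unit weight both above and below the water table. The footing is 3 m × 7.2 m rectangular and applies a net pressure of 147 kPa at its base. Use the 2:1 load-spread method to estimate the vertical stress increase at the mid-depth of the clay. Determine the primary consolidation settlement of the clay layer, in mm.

Mid-depth of clay below the ground surface: z = 1.5 + 4.5/2 = 3.75 m.
Total vertical stress at mid-clay: σ_v = 20.1×1.5 + 17.7×2.25 = 69.975 kPa.
Pore pressure: u = 9.81×(3.75 − 1.2) = 25.015 kPa.
Initial effective stress: σ'_0 = σ_v − u = 69.975 − 25.015 = 44.96 kPa.
Stress increase at mid-clay by the 2:1 spreading method:
Δσ = qBL/((B+z)(L+z)) = 147×3×7.2/((3+3.75)(7.2+3.75)) = 42.959 kPa
Final effective stress: σ'_f = σ'_0 + Δσ = 44.96 + 42.959 = 87.919 kPa.
Normally consolidated clay, so the full stress increment lies on the virgin compression line:
S_c = C_c·H/(1+e₀)·log₁₀(σ'_f/σ'_0) = 0.17×4.5/(1+1.03)×log₁₀(87.919/44.96)
    = 0.37685 × 0.29126 = 0.1098 m

S_c ≈ 110 mm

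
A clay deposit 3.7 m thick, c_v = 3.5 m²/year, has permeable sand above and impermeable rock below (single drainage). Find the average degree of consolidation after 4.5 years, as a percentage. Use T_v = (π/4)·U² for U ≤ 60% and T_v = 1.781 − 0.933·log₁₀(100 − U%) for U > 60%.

Drainage path length: H_d = H = 3.7 m (single drainage).
T_v = c_v·t/H_d² = 3.5×4.5/3.7² = 1.1505.
T_v = 1.1505 corresponds to the U > 60% branch:
U = 1 − 10^((1.781 − T_v)/0.933)/100 = 0.9526

U ≈ 95.3 %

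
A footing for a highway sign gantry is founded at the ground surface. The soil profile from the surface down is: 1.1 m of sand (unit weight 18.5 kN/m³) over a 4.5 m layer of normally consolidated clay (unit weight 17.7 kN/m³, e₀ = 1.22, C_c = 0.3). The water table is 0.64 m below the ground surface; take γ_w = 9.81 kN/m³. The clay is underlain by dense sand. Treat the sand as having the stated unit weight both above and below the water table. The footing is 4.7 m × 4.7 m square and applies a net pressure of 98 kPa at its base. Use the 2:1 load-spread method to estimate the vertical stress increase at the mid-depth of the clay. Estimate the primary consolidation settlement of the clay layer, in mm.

Mid-depth of clay below the ground surface: z = 1.1 + 4.5/2 = 3.35 m.
Total vertical stress at mid-clay: σ_v = 18.5×1.1 + 17.7×2.25 = 60.175 kPa.
Pore pressure: u = 9.81×(3.35 − 0.64) = 26.585 kPa.
Initial effective stress: σ'_0 = σ_v − u = 60.175 − 26.585 = 33.59 kPa.
Stress increase at mid-clay by the 2:1 spreading method:
Δσ = qBL/((B+z)(L+z)) = 98×4.7×4.7/((4.7+3.35)(4.7+3.35)) = 33.406 kPa
Final effective stress: σ'_f = σ'_0 + Δσ = 33.59 + 33.406 = 66.996 kPa.
Normally consolidated clay, so the full stress increment lies on the virgin compression line:
S_c = C_c·H/(1+e₀)·log₁₀(σ'_f/σ'_0) = 0.3×4.5/(1+1.22)×log₁₀(66.996/33.59)
    = 0.60811 × 0.29984 = 0.1823 m

S_c ≈ 182 mm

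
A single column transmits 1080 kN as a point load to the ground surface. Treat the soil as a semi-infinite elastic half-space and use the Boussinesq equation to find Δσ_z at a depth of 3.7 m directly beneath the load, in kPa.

Δσ_z ≈ 37.7 kPa

Boussinesq vertical stress below a point load on an elastic half-space:
Δσ_z = 3P/(2πz²) · [1 + (r/z)²]^(−5/2)
r/z = 0/3.7 = 0; [1+(r/z)²]^(−5/2) = 1.
Δσ_z = 3×1080/(2π×3.7²) × 1 = 37.667 × 1 = 37.67 kPa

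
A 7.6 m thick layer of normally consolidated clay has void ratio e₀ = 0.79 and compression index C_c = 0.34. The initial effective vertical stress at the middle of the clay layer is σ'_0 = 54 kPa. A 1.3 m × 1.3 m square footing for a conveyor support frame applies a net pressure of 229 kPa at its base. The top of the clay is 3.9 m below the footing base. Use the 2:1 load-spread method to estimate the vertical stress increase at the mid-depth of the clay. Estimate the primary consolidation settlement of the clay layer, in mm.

Mid-depth of clay below the footing base: z = 3.9 + 7.6/2 = 7.7 m.
Stress increase at mid-clay by the 2:1 spreading method:
Δσ = qBL/((B+z)(L+z)) = 229×1.3×1.3/((1.3+7.7)(1.3+7.7)) = 4.7779 kPa
Final effective stress: σ'_f = σ'_0 + Δσ = 54 + 4.7779 = 58.778 kPa.
Normally consolidated clay, so the full stress increment lies on the virgin compression line:
S_c = C_c·H/(1+e₀)·log₁₀(σ'_f/σ'_0) = 0.34×7.6/(1+0.79)×log₁₀(58.778/54)
    = 1.4436 × 0.036821 = 0.05315 m

S_c ≈ 53.2 mm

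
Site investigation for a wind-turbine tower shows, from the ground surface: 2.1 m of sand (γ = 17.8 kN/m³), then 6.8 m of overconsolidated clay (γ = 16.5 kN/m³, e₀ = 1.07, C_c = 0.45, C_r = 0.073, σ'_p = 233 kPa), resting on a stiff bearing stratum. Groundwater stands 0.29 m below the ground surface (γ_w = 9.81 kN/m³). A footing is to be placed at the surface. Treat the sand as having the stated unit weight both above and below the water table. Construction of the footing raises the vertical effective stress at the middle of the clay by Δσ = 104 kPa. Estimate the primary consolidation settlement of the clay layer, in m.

S_c ≈ 0.129 m

Mid-depth of clay below the ground surface: z = 2.1 + 6.8/2 = 5.5 m.
Total vertical stress at mid-clay: σ_v = 17.8×2.1 + 16.5×3.4 = 93.48 kPa.
Pore pressure: u = 9.81×(5.5 − 0.29) = 51.11 kPa.
Initial effective stress: σ'_0 = σ_v − u = 93.48 − 51.11 = 42.37 kPa.
Final effective stress: σ'_f = 42.37 + 104 = 146.37 kPa.
σ'_f = 146.37 ≤ σ'_p = 233 kPa, so the clay remains overconsolidated and only the recompression index applies:
S_c = C_r·H/(1+e₀)·log₁₀(σ'_f/σ'_0) = 0.073×6.8/2.07×log₁₀(146.37/42.37)
    = 0.2398 × 0.53839 = 0.1291 m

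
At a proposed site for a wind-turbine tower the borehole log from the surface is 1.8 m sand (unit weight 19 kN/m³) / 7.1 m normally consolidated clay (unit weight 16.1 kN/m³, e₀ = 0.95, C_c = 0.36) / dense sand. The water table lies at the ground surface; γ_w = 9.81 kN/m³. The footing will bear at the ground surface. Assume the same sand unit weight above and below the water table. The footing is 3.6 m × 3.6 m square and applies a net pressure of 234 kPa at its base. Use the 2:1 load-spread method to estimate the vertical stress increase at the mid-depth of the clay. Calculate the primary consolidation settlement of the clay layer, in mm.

S_c ≈ 387 mm

Mid-depth of clay below the ground surface: z = 1.8 + 7.1/2 = 5.35 m.
Total vertical stress at mid-clay: σ_v = 19×1.8 + 16.1×3.55 = 91.355 kPa.
Pore pressure: u = 9.81×(5.35 − 0) = 52.483 kPa.
Initial effective stress: σ'_0 = σ_v − u = 91.355 − 52.483 = 38.872 kPa.
Stress increase at mid-clay by the 2:1 spreading method:
Δσ = qBL/((B+z)(L+z)) = 234×3.6×3.6/((3.6+5.35)(3.6+5.35)) = 37.859 kPa
Final effective stress: σ'_f = σ'_0 + Δσ = 38.872 + 37.859 = 76.731 kPa.
Normally consolidated clay, so the full stress increment lies on the virgin compression line:
S_c = C_c·H/(1+e₀)·log₁₀(σ'_f/σ'_0) = 0.36×7.1/(1+0.95)×log₁₀(76.731/38.872)
    = 1.3108 × 0.29533 = 0.3871 m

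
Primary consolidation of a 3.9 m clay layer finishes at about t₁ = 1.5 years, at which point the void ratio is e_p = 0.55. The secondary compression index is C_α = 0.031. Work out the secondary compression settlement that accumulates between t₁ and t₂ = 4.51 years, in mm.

S_s ≈ 37.3 mm

Secondary compression: S_s = C_α·H/(1+e_p)·log₁₀(t₂/t₁)
S_s = 0.031×3.9/(1+0.55)×log₁₀(4.51/1.5)
    = 0.078 × 0.4781 = 0.03729 m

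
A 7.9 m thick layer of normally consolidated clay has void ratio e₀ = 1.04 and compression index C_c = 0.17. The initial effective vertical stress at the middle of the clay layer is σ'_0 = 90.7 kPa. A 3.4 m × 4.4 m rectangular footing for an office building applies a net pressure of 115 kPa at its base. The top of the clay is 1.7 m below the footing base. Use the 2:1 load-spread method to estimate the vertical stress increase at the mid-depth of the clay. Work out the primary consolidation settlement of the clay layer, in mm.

Mid-depth of clay below the footing base: z = 1.7 + 7.9/2 = 5.65 m.
Stress increase at mid-clay by the 2:1 spreading method:
Δσ = qBL/((B+z)(L+z)) = 115×3.4×4.4/((3.4+5.65)(4.4+5.65)) = 18.915 kPa
Final effective stress: σ'_f = σ'_0 + Δσ = 90.7 + 18.915 = 109.62 kPa.
Normally consolidated clay, so the full stress increment lies on the virgin compression line:
S_c = C_c·H/(1+e₀)·log₁₀(σ'_f/σ'_0) = 0.17×7.9/(1+1.04)×log₁₀(109.62/90.7)
    = 0.65833 × 0.082283 = 0.05417 m

S_c ≈ 54.2 mm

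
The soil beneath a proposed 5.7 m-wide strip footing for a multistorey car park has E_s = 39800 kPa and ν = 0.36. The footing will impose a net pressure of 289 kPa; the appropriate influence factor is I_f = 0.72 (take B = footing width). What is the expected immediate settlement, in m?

S_e ≈ 0.0259 m

Immediate (elastic) settlement: S_e = q·B·(1−ν²)/E_s · I_f.
S_e = 289 × 5.7 × (1 − 0.36²) / 39800 × 0.72
    = 289 × 5.7 × 0.8704 / 39800 × 0.72
    = 0.02594 m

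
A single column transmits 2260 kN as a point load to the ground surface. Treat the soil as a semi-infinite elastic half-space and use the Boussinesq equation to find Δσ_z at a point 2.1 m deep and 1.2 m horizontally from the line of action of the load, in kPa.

Δσ_z ≈ 121 kPa

Boussinesq vertical stress below a point load on an elastic half-space:
Δσ_z = 3P/(2πz²) · [1 + (r/z)²]^(−5/2)
r/z = 1.2/2.1 = 0.57143; [1+(r/z)²]^(−5/2) = 0.49341.
Δσ_z = 3×2260/(2π×2.1²) × 0.49341 = 244.69 × 0.49341 = 120.7 kPa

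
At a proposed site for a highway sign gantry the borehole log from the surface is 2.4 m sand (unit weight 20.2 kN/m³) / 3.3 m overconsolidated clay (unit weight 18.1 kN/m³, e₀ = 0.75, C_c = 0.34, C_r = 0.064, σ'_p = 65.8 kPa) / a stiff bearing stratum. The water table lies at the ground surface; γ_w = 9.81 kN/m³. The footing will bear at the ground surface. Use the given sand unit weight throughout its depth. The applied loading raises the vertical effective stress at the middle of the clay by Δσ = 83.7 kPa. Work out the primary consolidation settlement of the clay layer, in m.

Mid-depth of clay below the ground surface: z = 2.4 + 3.3/2 = 4.05 m.
Total vertical stress at mid-clay: σ_v = 20.2×2.4 + 18.1×1.65 = 78.345 kPa.
Pore pressure: u = 9.81×(4.05 − 0) = 39.73 kPa.
Initial effective stress: σ'_0 = σ_v − u = 78.345 − 39.73 = 38.615 kPa.
Final effective stress: σ'_f = 38.615 + 83.7 = 122.31 kPa.
σ'_f = 122.31 > σ'_p = 65.8 kPa, so the stress path crosses the preconsolidation pressure — recompression up to σ'_p, then virgin compression beyond:
S_c = H/(1+e₀)·[C_r·log₁₀(σ'_p/σ'_0) + C_c·log₁₀(σ'_f/σ'_p)]
    = 3.3/1.75 × [0.064×log₁₀(65.8/38.615) + 0.34×log₁₀(122.31/65.8)]
    = 1.8857 × [0.014814 + 0.09154] = 0.2006 m

S_c ≈ 0.201 m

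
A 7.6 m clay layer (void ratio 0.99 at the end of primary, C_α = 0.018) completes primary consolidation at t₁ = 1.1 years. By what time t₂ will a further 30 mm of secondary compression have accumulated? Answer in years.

S_s = C_α·H/(1+e_p)·log₁₀(t₂/t₁) ⇒ log₁₀(t₂/t₁) = S_s·(1+e_p)/(C_α·H).
log₁₀(t₂/t₁) = 0.03 × (1+0.99) / (0.018×7.6) = 0.4364
t₂ = t₁ × 10^0.4364 = 1.1 × 2.732 = 3.005 years

t₂ ≈ 3 years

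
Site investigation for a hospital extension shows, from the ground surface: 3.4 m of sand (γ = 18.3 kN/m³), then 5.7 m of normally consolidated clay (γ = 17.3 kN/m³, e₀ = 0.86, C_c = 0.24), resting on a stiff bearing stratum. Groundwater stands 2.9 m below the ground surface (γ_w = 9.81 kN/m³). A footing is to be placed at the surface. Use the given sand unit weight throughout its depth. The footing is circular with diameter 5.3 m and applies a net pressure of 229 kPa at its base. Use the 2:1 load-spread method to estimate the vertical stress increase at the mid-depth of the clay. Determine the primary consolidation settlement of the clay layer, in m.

S_c ≈ 0.153 m

Mid-depth of clay below the ground surface: z = 3.4 + 5.7/2 = 6.25 m.
Total vertical stress at mid-clay: σ_v = 18.3×3.4 + 17.3×2.85 = 111.53 kPa.
Pore pressure: u = 9.81×(6.25 − 2.9) = 32.864 kPa.
Initial effective stress: σ'_0 = σ_v − u = 111.53 − 32.864 = 78.666 kPa.
Stress increase at mid-clay by the 2:1 spreading method:
Δσ ≈ qD²/(D+z)² = 229×5.3²/(5.3+6.25)² = 48.22 kPa
Final effective stress: σ'_f = σ'_0 + Δσ = 78.666 + 48.22 = 126.89 kPa.
Normally consolidated clay, so the full stress increment lies on the virgin compression line:
S_c = C_c·H/(1+e₀)·log₁₀(σ'_f/σ'_0) = 0.24×5.7/(1+0.86)×log₁₀(126.89/78.666)
    = 0.73548 × 0.20764 = 0.1527 m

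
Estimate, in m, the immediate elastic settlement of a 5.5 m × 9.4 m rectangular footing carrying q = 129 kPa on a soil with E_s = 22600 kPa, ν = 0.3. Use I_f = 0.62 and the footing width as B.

Immediate (elastic) settlement: S_e = q·B·(1−ν²)/E_s · I_f.
S_e = 129 × 5.5 × (1 − 0.3²) / 22600 × 0.62
    = 129 × 5.5 × 0.91 / 22600 × 0.62
    = 0.01771 m

S_e ≈ 0.0177 m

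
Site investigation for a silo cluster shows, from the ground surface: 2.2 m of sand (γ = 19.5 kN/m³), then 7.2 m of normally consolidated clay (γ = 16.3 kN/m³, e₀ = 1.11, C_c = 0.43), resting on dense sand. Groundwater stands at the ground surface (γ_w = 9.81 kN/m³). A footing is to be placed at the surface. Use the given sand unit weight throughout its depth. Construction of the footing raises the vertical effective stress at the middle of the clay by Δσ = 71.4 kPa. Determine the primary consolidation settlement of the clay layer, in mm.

Mid-depth of clay below the ground surface: z = 2.2 + 7.2/2 = 5.8 m.
Total vertical stress at mid-clay: σ_v = 19.5×2.2 + 16.3×3.6 = 101.58 kPa.
Pore pressure: u = 9.81×(5.8 − 0) = 56.898 kPa.
Initial effective stress: σ'_0 = σ_v − u = 101.58 − 56.898 = 44.682 kPa.
Final effective stress: σ'_f = σ'_0 + Δσ = 44.682 + 71.4 = 116.08 kPa.
Normally consolidated clay, so the full stress increment lies on the virgin compression line:
S_c = C_c·H/(1+e₀)·log₁₀(σ'_f/σ'_0) = 0.43×7.2/(1+1.11)×log₁₀(116.08/44.682)
    = 1.4673 × 0.41462 = 0.6084 m

S_c ≈ 608 mm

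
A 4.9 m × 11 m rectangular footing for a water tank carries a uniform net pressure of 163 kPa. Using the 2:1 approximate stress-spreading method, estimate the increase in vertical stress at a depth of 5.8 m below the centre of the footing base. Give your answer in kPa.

By the 2:1 method the load spreads at 1 horizontal : 2 vertical, so at depth z the loaded area has grown by z in each plan dimension:
Δσ = qBL/((B+z)(L+z)) = 163×4.9×11/((4.9+5.8)(11+5.8)) = 48.875 kPa

Δσ_z ≈ 48.9 kPa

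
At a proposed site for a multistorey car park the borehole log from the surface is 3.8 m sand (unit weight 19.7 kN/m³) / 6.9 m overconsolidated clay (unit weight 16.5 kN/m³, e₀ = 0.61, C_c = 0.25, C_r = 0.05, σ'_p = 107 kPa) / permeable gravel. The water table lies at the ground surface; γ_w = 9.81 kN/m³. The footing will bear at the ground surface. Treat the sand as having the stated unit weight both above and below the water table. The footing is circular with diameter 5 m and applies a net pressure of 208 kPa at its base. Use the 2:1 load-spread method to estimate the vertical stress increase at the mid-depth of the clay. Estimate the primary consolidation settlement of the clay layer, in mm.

S_c ≈ 42.1 mm

Mid-depth of clay below the ground surface: z = 3.8 + 6.9/2 = 7.25 m.
Total vertical stress at mid-clay: σ_v = 19.7×3.8 + 16.5×3.45 = 131.78 kPa.
Pore pressure: u = 9.81×(7.25 − 0) = 71.123 kPa.
Initial effective stress: σ'_0 = σ_v − u = 131.78 − 71.123 = 60.657 kPa.
Stress increase at mid-clay by the 2:1 spreading method:
Δσ ≈ qD²/(D+z)² = 208×5²/(5+7.25)² = 34.652 kPa
Final effective stress: σ'_f = 60.657 + 34.652 = 95.309 kPa.
σ'_f = 95.309 ≤ σ'_p = 107 kPa, so the clay remains overconsolidated and only the recompression index applies:
S_c = C_r·H/(1+e₀)·log₁₀(σ'_f/σ'_0) = 0.05×6.9/1.61×log₁₀(95.309/60.657)
    = 0.21429 × 0.19625 = 0.04205 m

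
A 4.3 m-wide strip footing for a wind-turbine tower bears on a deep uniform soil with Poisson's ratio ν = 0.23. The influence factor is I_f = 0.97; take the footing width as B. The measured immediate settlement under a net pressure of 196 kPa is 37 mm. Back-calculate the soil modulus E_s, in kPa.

S_e = q·B·(1−ν²)/E_s · I_f  ⇒  E_s = q·B·(1−ν²)·I_f / S_e.
E_s = 196 × 4.3 × 0.9471 × 0.97 / 0.037 = 20930 kPa

E_s ≈ 20900 kPa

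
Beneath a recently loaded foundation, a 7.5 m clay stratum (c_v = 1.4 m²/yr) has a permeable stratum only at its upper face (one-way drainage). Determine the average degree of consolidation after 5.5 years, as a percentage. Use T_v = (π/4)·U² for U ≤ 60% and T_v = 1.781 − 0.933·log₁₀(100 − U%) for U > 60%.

U ≈ 41.7 %

Drainage path length: H_d = H = 7.5 m (single drainage).
T_v = c_v·t/H_d² = 1.4×5.5/7.5² = 0.13689.
T_v = 0.13689 corresponds to the U ≤ 60% branch:
U = √(4T_v/π) = 0.4175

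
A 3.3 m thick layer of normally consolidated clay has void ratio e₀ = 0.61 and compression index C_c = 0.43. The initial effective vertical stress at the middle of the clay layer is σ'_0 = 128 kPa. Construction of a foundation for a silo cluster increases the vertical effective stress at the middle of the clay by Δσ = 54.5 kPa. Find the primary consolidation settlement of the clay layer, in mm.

S_c ≈ 136 mm

Final effective stress: σ'_f = σ'_0 + Δσ = 128 + 54.5 = 182.5 kPa.
Normally consolidated clay, so the full stress increment lies on the virgin compression line:
S_c = C_c·H/(1+e₀)·log₁₀(σ'_f/σ'_0) = 0.43×3.3/(1+0.61)×log₁₀(182.5/128)
    = 0.88137 × 0.15405 = 0.1358 m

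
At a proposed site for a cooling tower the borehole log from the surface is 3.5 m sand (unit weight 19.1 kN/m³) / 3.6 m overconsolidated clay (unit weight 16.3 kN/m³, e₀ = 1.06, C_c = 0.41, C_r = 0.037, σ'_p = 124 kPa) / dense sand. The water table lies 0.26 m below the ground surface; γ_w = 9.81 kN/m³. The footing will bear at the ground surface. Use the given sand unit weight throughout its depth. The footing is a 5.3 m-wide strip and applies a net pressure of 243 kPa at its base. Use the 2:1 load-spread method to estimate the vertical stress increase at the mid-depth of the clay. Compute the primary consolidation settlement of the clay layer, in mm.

S_c ≈ 122 mm

Mid-depth of clay below the ground surface: z = 3.5 + 3.6/2 = 5.3 m.
Total vertical stress at mid-clay: σ_v = 19.1×3.5 + 16.3×1.8 = 96.19 kPa.
Pore pressure: u = 9.81×(5.3 − 0.26) = 49.442 kPa.
Initial effective stress: σ'_0 = σ_v − u = 96.19 − 49.442 = 46.748 kPa.
Stress increase at mid-clay by the 2:1 spreading method:
Δσ = qB/(B+z) = 243×5.3/(5.3+5.3) = 121.5 kPa
Final effective stress: σ'_f = 46.748 + 121.5 = 168.25 kPa.
σ'_f = 168.25 > σ'_p = 124 kPa, so the stress path crosses the preconsolidation pressure — recompression up to σ'_p, then virgin compression beyond:
S_c = H/(1+e₀)·[C_r·log₁₀(σ'_p/σ'_0) + C_c·log₁₀(σ'_f/σ'_p)]
    = 3.6/2.06 × [0.037×log₁₀(124/46.748) + 0.41×log₁₀(168.25/124)]
    = 1.7476 × [0.015675 + 0.054339] = 0.1224 m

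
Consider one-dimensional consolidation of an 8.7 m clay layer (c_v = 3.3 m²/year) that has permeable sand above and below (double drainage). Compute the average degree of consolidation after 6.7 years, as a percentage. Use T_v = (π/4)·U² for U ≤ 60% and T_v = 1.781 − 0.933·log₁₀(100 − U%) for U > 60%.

Drainage path length: H_d = H/2 = 4.35 m (double drainage).
T_v = c_v·t/H_d² = 3.3×6.7/4.35² = 1.1685.
T_v = 1.1685 corresponds to the U > 60% branch:
U = 1 − 10^((1.781 − T_v)/0.933)/100 = 0.9547

U ≈ 95.5 %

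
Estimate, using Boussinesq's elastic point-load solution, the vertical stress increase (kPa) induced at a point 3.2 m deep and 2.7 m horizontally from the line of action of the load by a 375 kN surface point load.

Δσ_z ≈ 4.56 kPa

Boussinesq vertical stress below a point load on an elastic half-space:
Δσ_z = 3P/(2πz²) · [1 + (r/z)²]^(−5/2)
r/z = 2.7/3.2 = 0.84375; [1+(r/z)²]^(−5/2) = 0.26079.
Δσ_z = 3×375/(2π×3.2²) × 0.26079 = 17.485 × 0.26079 = 4.56 kPa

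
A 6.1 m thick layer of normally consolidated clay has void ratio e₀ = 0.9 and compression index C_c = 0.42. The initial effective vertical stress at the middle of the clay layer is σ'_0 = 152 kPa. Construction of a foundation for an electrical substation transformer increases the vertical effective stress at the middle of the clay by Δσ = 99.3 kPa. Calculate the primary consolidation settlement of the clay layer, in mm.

S_c ≈ 294 mm

Final effective stress: σ'_f = σ'_0 + Δσ = 152 + 99.3 = 251.3 kPa.
Normally consolidated clay, so the full stress increment lies on the virgin compression line:
S_c = C_c·H/(1+e₀)·log₁₀(σ'_f/σ'_0) = 0.42×6.1/(1+0.9)×log₁₀(251.3/152)
    = 1.3484 × 0.21835 = 0.2944 m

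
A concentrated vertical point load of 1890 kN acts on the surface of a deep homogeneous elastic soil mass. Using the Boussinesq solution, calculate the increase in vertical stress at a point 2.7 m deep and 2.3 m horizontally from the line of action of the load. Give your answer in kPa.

Δσ_z ≈ 31.6 kPa

Boussinesq vertical stress below a point load on an elastic half-space:
Δσ_z = 3P/(2πz²) · [1 + (r/z)²]^(−5/2)
r/z = 2.3/2.7 = 0.85185; [1+(r/z)²]^(−5/2) = 0.25563.
Δσ_z = 3×1890/(2π×2.7²) × 0.25563 = 123.79 × 0.25563 = 31.64 kPa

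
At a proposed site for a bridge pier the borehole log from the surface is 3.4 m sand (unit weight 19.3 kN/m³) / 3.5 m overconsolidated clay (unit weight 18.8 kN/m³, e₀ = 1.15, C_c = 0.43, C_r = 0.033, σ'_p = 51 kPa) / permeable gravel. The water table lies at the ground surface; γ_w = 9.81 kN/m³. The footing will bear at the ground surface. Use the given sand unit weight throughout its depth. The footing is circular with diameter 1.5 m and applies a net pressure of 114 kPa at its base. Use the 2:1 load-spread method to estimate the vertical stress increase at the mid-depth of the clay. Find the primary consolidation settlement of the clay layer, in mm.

S_c ≈ 17.7 mm

Mid-depth of clay below the ground surface: z = 3.4 + 3.5/2 = 5.15 m.
Total vertical stress at mid-clay: σ_v = 19.3×3.4 + 18.8×1.75 = 98.52 kPa.
Pore pressure: u = 9.81×(5.15 − 0) = 50.522 kPa.
Initial effective stress: σ'_0 = σ_v − u = 98.52 − 50.522 = 47.998 kPa.
Stress increase at mid-clay by the 2:1 spreading method:
Δσ ≈ qD²/(D+z)² = 114×1.5²/(1.5+5.15)² = 5.8002 kPa
Final effective stress: σ'_f = 47.998 + 5.8002 = 53.798 kPa.
σ'_f = 53.798 > σ'_p = 51 kPa, so the stress path crosses the preconsolidation pressure — recompression up to σ'_p, then virgin compression beyond:
S_c = H/(1+e₀)·[C_r·log₁₀(σ'_p/σ'_0) + C_c·log₁₀(σ'_f/σ'_p)]
    = 3.5/2.15 × [0.033×log₁₀(51/47.998) + 0.43×log₁₀(53.798/51)]
    = 1.6279 × [0.00086945 + 0.0099743] = 0.01765 m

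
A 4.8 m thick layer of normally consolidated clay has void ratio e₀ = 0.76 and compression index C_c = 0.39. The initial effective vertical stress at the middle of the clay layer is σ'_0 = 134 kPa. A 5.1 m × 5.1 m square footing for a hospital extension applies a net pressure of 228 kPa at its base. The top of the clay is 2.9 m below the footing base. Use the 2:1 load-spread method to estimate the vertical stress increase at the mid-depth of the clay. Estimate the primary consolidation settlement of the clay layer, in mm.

Mid-depth of clay below the footing base: z = 2.9 + 4.8/2 = 5.3 m.
Stress increase at mid-clay by the 2:1 spreading method:
Δσ = qBL/((B+z)(L+z)) = 228×5.1×5.1/((5.1+5.3)(5.1+5.3)) = 54.829 kPa
Final effective stress: σ'_f = σ'_0 + Δσ = 134 + 54.829 = 188.83 kPa.
Normally consolidated clay, so the full stress increment lies on the virgin compression line:
S_c = C_c·H/(1+e₀)·log₁₀(σ'_f/σ'_0) = 0.39×4.8/(1+0.76)×log₁₀(188.83/134)
    = 1.0636 × 0.14897 = 0.1584 m

S_c ≈ 158 mm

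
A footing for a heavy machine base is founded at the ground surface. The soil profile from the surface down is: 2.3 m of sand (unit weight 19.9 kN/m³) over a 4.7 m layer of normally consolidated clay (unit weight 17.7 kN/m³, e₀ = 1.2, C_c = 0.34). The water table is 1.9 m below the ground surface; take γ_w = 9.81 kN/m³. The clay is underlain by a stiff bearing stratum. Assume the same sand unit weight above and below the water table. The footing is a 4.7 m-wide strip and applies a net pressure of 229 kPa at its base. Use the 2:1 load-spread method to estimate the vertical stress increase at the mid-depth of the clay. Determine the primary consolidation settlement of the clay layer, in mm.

Mid-depth of clay below the ground surface: z = 2.3 + 4.7/2 = 4.65 m.
Total vertical stress at mid-clay: σ_v = 19.9×2.3 + 17.7×2.35 = 87.365 kPa.
Pore pressure: u = 9.81×(4.65 − 1.9) = 26.978 kPa.
Initial effective stress: σ'_0 = σ_v − u = 87.365 − 26.978 = 60.387 kPa.
Stress increase at mid-clay by the 2:1 spreading method:
Δσ = qB/(B+z) = 229×4.7/(4.7+4.65) = 115.11 kPa
Final effective stress: σ'_f = σ'_0 + Δσ = 60.387 + 115.11 = 175.5 kPa.
Normally consolidated clay, so the full stress increment lies on the virgin compression line:
S_c = C_c·H/(1+e₀)·log₁₀(σ'_f/σ'_0) = 0.34×4.7/(1+1.2)×log₁₀(175.5/60.387)
    = 0.72636 × 0.46333 = 0.3365 m

S_c ≈ 337 mm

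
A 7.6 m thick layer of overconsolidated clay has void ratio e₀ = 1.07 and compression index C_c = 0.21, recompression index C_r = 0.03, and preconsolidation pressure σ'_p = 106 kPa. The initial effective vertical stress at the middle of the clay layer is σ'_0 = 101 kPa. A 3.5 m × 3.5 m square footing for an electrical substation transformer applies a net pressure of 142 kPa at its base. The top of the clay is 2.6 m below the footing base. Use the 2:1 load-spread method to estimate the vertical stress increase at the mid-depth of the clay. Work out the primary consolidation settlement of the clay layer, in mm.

Mid-depth of clay below the footing base: z = 2.6 + 7.6/2 = 6.4 m.
Stress increase at mid-clay by the 2:1 spreading method:
Δσ = qBL/((B+z)(L+z)) = 142×3.5×3.5/((3.5+6.4)(3.5+6.4)) = 17.748 kPa
Final effective stress: σ'_f = 101 + 17.748 = 118.75 kPa.
σ'_f = 118.75 > σ'_p = 106 kPa, so the stress path crosses the preconsolidation pressure — recompression up to σ'_p, then virgin compression beyond:
S_c = H/(1+e₀)·[C_r·log₁₀(σ'_p/σ'_0) + C_c·log₁₀(σ'_f/σ'_p)]
    = 7.6/2.07 × [0.03×log₁₀(106/101) + 0.21×log₁₀(118.75/106)]
    = 3.6715 × [0.00062953 + 0.010359] = 0.04034 m

S_c ≈ 40.3 mm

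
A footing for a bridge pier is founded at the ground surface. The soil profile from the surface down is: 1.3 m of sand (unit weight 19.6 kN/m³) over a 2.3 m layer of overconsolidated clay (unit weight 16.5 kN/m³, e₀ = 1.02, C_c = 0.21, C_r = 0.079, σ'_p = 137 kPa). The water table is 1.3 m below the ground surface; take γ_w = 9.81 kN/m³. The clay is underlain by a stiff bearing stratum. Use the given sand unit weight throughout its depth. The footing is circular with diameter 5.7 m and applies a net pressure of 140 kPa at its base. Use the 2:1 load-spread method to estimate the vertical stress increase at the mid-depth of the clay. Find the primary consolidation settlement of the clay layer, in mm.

Mid-depth of clay below the ground surface: z = 1.3 + 2.3/2 = 2.45 m.
Total vertical stress at mid-clay: σ_v = 19.6×1.3 + 16.5×1.15 = 44.455 kPa.
Pore pressure: u = 9.81×(2.45 − 1.3) = 11.281 kPa.
Initial effective stress: σ'_0 = σ_v − u = 44.455 − 11.281 = 33.174 kPa.
Stress increase at mid-clay by the 2:1 spreading method:
Δσ ≈ qD²/(D+z)² = 140×5.7²/(5.7+2.45)² = 68.48 kPa
Final effective stress: σ'_f = 33.174 + 68.48 = 101.65 kPa.
σ'_f = 101.65 ≤ σ'_p = 137 kPa, so the clay remains overconsolidated and only the recompression index applies:
S_c = C_r·H/(1+e₀)·log₁₀(σ'_f/σ'_0) = 0.079×2.3/2.02×log₁₀(101.65/33.174)
    = 0.089949 × 0.48631 = 0.04374 m

S_c ≈ 43.7 mm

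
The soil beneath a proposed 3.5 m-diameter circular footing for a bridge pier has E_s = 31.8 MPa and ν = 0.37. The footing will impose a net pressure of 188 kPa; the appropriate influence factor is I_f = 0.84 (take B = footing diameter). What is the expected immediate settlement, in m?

S_e ≈ 0.015 m

Immediate (elastic) settlement: S_e = q·B·(1−ν²)/E_s · I_f.
E_s = 31.8 MPa = 31800 kPa.
S_e = 188 × 3.5 × (1 − 0.37²) / 31800 × 0.84
    = 188 × 3.5 × 0.8631 / 31800 × 0.84
    = 0.015 m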